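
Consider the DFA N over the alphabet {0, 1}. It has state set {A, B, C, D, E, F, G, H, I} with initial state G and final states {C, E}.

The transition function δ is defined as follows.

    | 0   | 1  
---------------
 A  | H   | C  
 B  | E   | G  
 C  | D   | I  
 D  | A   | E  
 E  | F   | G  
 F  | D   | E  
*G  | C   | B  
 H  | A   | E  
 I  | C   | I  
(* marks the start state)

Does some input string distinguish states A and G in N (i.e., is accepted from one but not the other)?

Yes

All states are reachable from the start state.
Initial partition by acceptance: {C,E} | {A,B,D,F,G,H,I}.
On input 0, block {A,B,D,F,G,H,I} splits into {A,D,F,H} and {B,G,I}.
Stable partition: {C,E} | {A,D,F,H} | {B,G,I} — 3 equivalence classes.
A and G end up in different blocks, so they are distinguishable. For instance, the string '0' is accepted from only G.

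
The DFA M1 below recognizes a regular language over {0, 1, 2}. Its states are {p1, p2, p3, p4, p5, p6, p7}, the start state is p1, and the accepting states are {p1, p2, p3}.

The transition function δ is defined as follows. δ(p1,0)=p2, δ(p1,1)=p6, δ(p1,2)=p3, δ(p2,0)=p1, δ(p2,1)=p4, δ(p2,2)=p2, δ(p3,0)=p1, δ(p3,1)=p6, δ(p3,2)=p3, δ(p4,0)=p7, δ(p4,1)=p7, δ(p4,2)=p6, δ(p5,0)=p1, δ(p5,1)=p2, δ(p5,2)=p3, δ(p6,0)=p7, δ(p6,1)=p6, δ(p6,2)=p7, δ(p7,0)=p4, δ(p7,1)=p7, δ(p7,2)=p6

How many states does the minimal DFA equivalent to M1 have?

Reachable states from the start: {p1,p2,p3,p4,p6,p7}. Unreachable: {p5} — drop them.
Initial partition by acceptance: {p1,p2,p3} | {p4,p6,p7}.
Stable partition: {p1,p2,p3} | {p4,p6,p7} — 2 equivalence classes.

2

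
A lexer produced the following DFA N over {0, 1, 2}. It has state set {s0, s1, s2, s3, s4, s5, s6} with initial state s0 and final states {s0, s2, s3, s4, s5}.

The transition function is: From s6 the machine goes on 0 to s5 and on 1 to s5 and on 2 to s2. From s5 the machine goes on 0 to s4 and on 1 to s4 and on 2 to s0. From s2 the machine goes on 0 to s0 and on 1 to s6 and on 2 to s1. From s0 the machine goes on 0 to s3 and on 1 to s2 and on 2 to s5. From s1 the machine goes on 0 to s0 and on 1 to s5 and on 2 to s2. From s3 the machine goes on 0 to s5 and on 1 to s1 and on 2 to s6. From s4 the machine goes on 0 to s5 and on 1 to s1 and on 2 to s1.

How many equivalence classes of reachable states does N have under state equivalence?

All states are reachable from the start state.
Initial partition by acceptance: {s0,s2,s3,s4,s5} | {s1,s6}.
On input 1, block {s0,s2,s3,s4,s5} splits into {s2,s3,s4} and {s0,s5}.
No further refinement is possible. Final partition (3 blocks): {s2,s3,s4} | {s1,s6} | {s0,s5}.

3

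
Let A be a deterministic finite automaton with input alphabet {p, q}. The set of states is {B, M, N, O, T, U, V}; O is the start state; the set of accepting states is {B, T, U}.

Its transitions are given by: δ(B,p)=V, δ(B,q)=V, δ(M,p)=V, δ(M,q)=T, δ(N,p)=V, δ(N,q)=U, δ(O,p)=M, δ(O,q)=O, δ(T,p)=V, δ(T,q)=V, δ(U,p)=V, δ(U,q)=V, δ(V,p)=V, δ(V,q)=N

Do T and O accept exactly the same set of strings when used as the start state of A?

First remove the unreachable states {B}; 6 states remain.
Start with accepting vs non-accepting: {T,U} | {M,N,O,V}.
Split {M,N,O,V} by δ(·,q) → {M,N} and {O,V}.
On input p, block {O,V} splits into {O} and {V}.
The partition is now stable with 4 blocks: {T,U} | {M,N} | {O} | {V}.
T and O end up in different blocks, so they are distinguishable. For instance, the string 'ε' is accepted from only T.

No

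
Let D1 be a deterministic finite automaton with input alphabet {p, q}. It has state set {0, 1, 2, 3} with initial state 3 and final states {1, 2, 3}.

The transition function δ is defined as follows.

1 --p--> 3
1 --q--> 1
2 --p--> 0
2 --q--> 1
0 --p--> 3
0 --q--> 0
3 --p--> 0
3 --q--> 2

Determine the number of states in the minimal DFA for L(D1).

Initial partition by acceptance: {1,2,3} | {0}.
On input p, block {1,2,3} splits into {2,3} and {1}.
Refine {2,3} on symbol q: members go to different blocks, giving {2} and {3}.
The partition is now stable with 4 blocks: {2} | {0} | {1} | {3}.

4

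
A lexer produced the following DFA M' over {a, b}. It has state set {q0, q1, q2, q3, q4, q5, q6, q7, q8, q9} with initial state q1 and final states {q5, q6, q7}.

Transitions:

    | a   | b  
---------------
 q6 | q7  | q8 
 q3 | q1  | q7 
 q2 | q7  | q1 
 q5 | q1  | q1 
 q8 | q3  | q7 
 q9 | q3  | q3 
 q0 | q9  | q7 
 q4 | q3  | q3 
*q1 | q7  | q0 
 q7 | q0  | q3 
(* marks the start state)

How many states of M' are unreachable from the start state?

5

Starting at q1 and following transitions, the reachable set is {q0, q1, q3, q7, q9}. That leaves q2, q4, q5, q6, q8 unreachable — 5 in total.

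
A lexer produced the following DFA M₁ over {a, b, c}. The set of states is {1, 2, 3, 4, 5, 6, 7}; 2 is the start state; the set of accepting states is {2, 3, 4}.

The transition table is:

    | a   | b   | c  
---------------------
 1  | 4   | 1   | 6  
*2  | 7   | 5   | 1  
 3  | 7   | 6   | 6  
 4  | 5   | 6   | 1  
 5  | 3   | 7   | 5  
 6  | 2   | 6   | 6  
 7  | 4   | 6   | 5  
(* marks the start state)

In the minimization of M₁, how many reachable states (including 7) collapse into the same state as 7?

Start with accepting vs non-accepting: {2,3,4} | {1,5,6,7}.
The partition is now stable with 2 blocks: {2,3,4} | {1,5,6,7}.
The equivalence class containing 7 is {1,5,6,7}, of size 4.

4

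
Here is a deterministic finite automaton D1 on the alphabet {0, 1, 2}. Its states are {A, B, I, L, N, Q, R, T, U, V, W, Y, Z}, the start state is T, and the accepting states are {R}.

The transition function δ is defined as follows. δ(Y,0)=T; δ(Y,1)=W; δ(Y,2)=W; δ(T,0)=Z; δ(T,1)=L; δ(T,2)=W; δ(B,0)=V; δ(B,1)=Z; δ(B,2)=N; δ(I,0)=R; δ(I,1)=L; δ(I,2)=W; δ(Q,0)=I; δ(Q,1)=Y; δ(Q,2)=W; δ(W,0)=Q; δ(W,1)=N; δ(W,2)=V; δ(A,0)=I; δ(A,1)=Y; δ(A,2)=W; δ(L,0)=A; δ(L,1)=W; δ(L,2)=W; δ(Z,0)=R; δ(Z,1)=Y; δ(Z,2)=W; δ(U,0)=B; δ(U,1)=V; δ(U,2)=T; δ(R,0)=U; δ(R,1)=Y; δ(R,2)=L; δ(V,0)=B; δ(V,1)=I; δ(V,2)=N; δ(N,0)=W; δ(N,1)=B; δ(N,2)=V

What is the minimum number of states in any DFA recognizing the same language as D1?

8

Every state is reachable, so we keep all 13.
Initial partition by acceptance: {R} | {A,B,I,L,N,Q,T,U,V,W,Y,Z}.
Refine {A,B,I,L,N,Q,T,U,V,W,Y,Z} on symbol 0: members go to different blocks, giving {A,B,L,N,Q,T,U,V,W,Y} and {I,Z}.
Split {A,B,L,N,Q,T,U,V,W,Y} by δ(·,0) → {B,L,N,U,V,W,Y} and {A,Q,T}.
Refine {B,L,N,U,V,W,Y} on symbol 0: members go to different blocks, giving {B,N,U,V} and {L,W,Y}.
Refine {B,N,U,V} on symbol 0: members go to different blocks, giving {B,U,V} and {N}.
Split {B,U,V} by δ(·,1) → {B,V} and {U}.
Split {L,W,Y} by δ(·,1) → {L,Y} and {W}.
The partition is now stable with 8 blocks: {R} | {B,V} | {I,Z} | {A,Q,T} | {L,Y} | {N} | {U} | {W}.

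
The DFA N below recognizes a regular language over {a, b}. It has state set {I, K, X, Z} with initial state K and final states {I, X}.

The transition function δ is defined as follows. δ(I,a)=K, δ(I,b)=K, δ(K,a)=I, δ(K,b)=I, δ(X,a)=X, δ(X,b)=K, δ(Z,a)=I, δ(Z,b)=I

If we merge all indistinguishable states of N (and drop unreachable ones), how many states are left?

2

States {X,Z} cannot be reached from the start state, so discard them.
Initial partition by acceptance: {I} | {K}.
Stable partition: {I} | {K} — 2 equivalence classes.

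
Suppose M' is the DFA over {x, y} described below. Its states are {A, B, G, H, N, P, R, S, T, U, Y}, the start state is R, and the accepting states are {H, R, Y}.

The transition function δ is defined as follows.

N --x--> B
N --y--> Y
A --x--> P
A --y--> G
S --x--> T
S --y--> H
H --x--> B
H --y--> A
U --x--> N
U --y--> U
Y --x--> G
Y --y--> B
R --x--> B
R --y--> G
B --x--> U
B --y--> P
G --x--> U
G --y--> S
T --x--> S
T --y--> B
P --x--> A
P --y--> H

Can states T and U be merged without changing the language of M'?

No

Start with accepting vs non-accepting: {H,R,Y} | {A,B,G,N,P,S,T,U}.
Refine {A,B,G,N,P,S,T,U} on symbol y: members go to different blocks, giving {A,B,G,T,U} and {N,P,S}.
Refine {A,B,G,T,U} on symbol x: members go to different blocks, giving {A,T,U} and {B,G}.
Refine {H,R,Y} on symbol y: members go to different blocks, giving {R,Y} and {H}.
On input y, block {A,T,U} splits into {A,T} and {U}.
On input x, block {N,P,S} splits into {P,S} and {N}.
No further refinement is possible. Final partition (7 blocks): {R,Y} | {A,T} | {P,S} | {B,G} | {H} | {U} | {N}.
T and U end up in different blocks, so they are distinguishable. For instance, the string 'yxy' is accepted from only U.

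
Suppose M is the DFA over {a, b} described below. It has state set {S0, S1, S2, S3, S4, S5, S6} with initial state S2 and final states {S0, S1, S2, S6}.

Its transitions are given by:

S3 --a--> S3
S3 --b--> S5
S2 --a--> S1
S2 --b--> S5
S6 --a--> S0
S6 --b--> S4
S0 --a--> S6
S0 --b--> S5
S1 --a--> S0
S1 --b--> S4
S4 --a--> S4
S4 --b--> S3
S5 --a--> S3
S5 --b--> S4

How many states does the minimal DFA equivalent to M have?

Every state is reachable, so we keep all 7.
P0 = {S0,S1,S2,S6} | {S3,S4,S5}.
No further refinement is possible. Final partition (2 blocks): {S0,S1,S2,S6} | {S3,S4,S5}.

2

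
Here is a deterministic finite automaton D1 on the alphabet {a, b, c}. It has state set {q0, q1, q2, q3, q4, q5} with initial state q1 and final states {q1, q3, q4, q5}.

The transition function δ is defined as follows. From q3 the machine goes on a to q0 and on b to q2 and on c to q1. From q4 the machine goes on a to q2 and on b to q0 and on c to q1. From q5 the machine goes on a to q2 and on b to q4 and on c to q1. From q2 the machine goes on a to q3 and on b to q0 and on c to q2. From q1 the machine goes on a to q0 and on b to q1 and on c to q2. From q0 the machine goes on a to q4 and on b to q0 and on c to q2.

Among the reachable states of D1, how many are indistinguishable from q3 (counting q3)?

2

First remove the unreachable states {q5}; 5 states remain.
P0 = {q1,q3,q4} | {q0,q2}.
Refine {q1,q3,q4} on symbol b: members go to different blocks, giving {q3,q4} and {q1}.
Stable partition: {q3,q4} | {q0,q2} | {q1} — 3 equivalence classes.
State q3 belongs to the block {q3,q4}, which has 2 states.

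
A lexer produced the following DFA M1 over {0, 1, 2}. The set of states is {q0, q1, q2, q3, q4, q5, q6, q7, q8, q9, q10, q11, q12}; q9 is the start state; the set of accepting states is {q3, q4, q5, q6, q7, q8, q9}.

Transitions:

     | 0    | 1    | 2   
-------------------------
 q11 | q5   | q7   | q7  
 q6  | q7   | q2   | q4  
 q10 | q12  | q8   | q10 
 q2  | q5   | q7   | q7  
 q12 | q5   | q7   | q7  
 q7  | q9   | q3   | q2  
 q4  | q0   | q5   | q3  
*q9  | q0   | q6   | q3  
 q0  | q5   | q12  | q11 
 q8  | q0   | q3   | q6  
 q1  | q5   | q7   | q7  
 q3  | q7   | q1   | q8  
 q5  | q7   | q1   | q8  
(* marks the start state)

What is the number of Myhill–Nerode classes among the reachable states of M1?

5

First remove the unreachable states {q10}; 12 states remain.
Initial partition by acceptance: {q3,q4,q5,q6,q7,q8,q9} | {q0,q1,q2,q11,q12}.
Split {q3,q4,q5,q6,q7,q8,q9} by δ(·,0) → {q3,q5,q6,q7} and {q4,q8,q9}.
Split {q3,q5,q6,q7} by δ(·,0) → {q3,q5,q6} and {q7}.
On input 1, block {q0,q1,q2,q11,q12} splits into {q1,q2,q11,q12} and {q0}.
The partition is now stable with 5 blocks: {q3,q5,q6} | {q1,q2,q11,q12} | {q4,q8,q9} | {q7} | {q0}.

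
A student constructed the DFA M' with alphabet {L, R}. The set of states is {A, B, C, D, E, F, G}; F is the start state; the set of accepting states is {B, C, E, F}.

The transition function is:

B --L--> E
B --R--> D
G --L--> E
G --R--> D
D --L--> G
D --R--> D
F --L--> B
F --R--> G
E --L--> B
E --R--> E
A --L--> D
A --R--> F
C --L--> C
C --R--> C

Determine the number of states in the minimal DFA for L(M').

Reachable states from the start: {B,D,E,F,G}. Unreachable: {A,C} — drop them.
Start with accepting vs non-accepting: {B,E,F} | {D,G}.
Refine {B,E,F} on symbol R: members go to different blocks, giving {B,F} and {E}.
Split {B,F} by δ(·,L) → {B} and {F}.
On input L, block {D,G} splits into {D} and {G}.
The partition is now stable with 5 blocks: {B} | {D} | {E} | {F} | {G}.

5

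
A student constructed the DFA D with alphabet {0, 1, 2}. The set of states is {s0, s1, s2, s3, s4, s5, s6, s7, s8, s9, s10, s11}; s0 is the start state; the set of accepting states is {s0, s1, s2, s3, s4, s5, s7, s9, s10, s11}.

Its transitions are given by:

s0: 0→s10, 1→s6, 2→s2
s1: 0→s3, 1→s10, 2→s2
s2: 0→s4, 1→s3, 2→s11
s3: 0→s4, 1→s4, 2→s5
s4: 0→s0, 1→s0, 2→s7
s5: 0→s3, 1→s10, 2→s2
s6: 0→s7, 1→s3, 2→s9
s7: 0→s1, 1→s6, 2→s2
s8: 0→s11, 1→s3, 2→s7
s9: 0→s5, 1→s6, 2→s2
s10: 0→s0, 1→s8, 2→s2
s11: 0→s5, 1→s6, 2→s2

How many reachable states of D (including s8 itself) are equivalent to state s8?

Initial partition by acceptance: {s0,s1,s2,s3,s4,s5,s7,s9,s10,s11} | {s6,s8}.
On input 1, block {s0,s1,s2,s3,s4,s5,s7,s9,s10,s11} splits into {s0,s7,s9,s10,s11} and {s1,s2,s3,s4,s5}.
On input 0, block {s0,s7,s9,s10,s11} splits into {s7,s9,s11} and {s0,s10}.
Split {s1,s2,s3,s4,s5} by δ(·,0) → {s1,s2,s3,s5} and {s4}.
Refine {s1,s2,s3,s5} on symbol 0: members go to different blocks, giving {s1,s5} and {s2,s3}.
On input 1, block {s2,s3} splits into {s2} and {s3}.
Stable partition: {s7,s9,s11} | {s6,s8} | {s1,s5} | {s0,s10} | {s4} | {s2} | {s3} — 7 equivalence classes.
State s8 belongs to the block {s6,s8}, which has 2 states.

2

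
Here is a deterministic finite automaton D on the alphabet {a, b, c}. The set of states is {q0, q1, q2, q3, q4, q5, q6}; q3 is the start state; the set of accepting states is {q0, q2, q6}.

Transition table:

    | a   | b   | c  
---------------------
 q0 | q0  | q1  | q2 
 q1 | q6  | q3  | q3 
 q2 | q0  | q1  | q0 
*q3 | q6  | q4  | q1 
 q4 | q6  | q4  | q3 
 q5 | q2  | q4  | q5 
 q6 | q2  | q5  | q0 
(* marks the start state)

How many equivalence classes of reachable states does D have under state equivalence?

Every state is reachable, so we keep all 7.
Start with accepting vs non-accepting: {q0,q2,q6} | {q1,q3,q4,q5}.
The partition is now stable with 2 blocks: {q0,q2,q6} | {q1,q3,q4,q5}.

2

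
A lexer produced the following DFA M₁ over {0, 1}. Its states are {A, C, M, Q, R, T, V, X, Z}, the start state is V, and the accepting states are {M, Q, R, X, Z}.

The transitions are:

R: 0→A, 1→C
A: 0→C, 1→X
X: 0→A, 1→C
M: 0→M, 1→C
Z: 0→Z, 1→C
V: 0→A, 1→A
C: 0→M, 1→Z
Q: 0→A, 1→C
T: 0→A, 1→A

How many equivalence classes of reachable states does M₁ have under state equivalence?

5

First remove the unreachable states {Q,R,T}; 6 states remain.
P0 = {M,X,Z} | {A,C,V}.
Refine {M,X,Z} on symbol 0: members go to different blocks, giving {M,Z} and {X}.
Refine {A,C,V} on symbol 0: members go to different blocks, giving {A,V} and {C}.
Split {A,V} by δ(·,0) → {A} and {V}.
The partition is now stable with 5 blocks: {M,Z} | {A} | {X} | {C} | {V}.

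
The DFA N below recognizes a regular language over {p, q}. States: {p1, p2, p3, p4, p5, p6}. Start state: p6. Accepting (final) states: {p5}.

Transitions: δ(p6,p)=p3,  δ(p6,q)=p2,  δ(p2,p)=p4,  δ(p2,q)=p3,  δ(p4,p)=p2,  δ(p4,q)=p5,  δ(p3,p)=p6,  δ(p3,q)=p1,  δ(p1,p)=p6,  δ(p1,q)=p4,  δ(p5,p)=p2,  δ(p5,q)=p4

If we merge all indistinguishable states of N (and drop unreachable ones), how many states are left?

6

All states are reachable from the start state.
Initial partition by acceptance: {p5} | {p1,p2,p3,p4,p6}.
On input q, block {p1,p2,p3,p4,p6} splits into {p1,p2,p3,p6} and {p4}.
Split {p1,p2,p3,p6} by δ(·,p) → {p1,p3,p6} and {p2}.
Split {p1,p3,p6} by δ(·,q) → {p1} and {p3} and {p6}.
No further refinement is possible. Final partition (6 blocks): {p5} | {p1} | {p4} | {p2} | {p3} | {p6}.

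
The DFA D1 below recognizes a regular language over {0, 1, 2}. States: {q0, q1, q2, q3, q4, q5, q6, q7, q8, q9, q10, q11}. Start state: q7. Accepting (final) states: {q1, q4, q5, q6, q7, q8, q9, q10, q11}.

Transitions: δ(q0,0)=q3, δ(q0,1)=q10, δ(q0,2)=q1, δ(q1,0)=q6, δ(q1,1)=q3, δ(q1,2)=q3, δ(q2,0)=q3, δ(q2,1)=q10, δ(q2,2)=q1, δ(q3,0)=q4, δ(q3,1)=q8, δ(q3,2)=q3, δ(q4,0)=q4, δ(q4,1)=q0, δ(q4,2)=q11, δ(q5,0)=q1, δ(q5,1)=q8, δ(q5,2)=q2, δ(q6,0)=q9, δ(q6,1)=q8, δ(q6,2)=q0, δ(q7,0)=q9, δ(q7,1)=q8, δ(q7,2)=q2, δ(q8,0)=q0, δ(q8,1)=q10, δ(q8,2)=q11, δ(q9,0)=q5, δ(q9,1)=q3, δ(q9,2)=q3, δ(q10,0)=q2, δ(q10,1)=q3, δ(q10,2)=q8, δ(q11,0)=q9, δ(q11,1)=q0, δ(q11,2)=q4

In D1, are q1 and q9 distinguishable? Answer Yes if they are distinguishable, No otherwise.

P0 = {q1,q4,q5,q6,q7,q8,q9,q10,q11} | {q0,q2,q3}.
Refine {q1,q4,q5,q6,q7,q8,q9,q10,q11} on symbol 0: members go to different blocks, giving {q1,q4,q5,q6,q7,q9,q11} and {q8,q10}.
Refine {q1,q4,q5,q6,q7,q9,q11} on symbol 1: members go to different blocks, giving {q1,q4,q9,q11} and {q5,q6,q7}.
On input 0, block {q1,q4,q9,q11} splits into {q1,q9} and {q4,q11}.
On input 0, block {q0,q2,q3} splits into {q0,q2} and {q3}.
Refine {q8,q10} on symbol 1: members go to different blocks, giving {q8} and {q10}.
Split {q4,q11} by δ(·,0) → {q4} and {q11}.
The partition is now stable with 8 blocks: {q1,q9} | {q0,q2} | {q8} | {q5,q6,q7} | {q4} | {q3} | {q10} | {q11}.
q1 and q9 lie in the same block of the stable partition, so they are equivalent — no string distinguishes them.

No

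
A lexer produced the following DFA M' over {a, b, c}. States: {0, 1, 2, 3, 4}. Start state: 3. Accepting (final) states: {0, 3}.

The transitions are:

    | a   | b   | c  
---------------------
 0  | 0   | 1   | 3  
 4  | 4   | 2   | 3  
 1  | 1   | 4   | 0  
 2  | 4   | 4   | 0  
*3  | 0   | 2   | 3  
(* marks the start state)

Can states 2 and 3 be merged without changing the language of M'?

No

Initial partition by acceptance: {0,3} | {1,2,4}.
No further refinement is possible. Final partition (2 blocks): {0,3} | {1,2,4}.
2 and 3 end up in different blocks, so they are distinguishable. For instance, the string 'ε' is accepted from only 3.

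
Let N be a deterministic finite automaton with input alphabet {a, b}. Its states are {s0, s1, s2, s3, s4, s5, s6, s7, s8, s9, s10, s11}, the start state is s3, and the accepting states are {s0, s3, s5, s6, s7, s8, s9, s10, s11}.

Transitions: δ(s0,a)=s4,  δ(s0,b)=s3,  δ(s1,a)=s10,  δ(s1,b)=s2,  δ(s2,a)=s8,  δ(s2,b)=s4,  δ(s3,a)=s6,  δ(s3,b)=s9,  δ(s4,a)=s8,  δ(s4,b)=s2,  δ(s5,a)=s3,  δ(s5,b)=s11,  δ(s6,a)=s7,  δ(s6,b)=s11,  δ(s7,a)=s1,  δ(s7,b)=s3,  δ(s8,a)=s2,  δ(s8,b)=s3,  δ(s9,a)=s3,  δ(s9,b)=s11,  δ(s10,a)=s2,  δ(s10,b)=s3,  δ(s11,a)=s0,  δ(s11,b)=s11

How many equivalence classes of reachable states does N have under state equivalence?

First remove the unreachable states {s5}; 11 states remain.
Initial partition by acceptance: {s0,s3,s6,s7,s8,s9,s10,s11} | {s1,s2,s4}.
On input a, block {s0,s3,s6,s7,s8,s9,s10,s11} splits into {s0,s7,s8,s10} and {s3,s6,s9,s11}.
Split {s3,s6,s9,s11} by δ(·,a) → {s3,s9} and {s6,s11}.
Split {s3,s9} by δ(·,a) → {s3} and {s9}.
Stable partition: {s0,s7,s8,s10} | {s1,s2,s4} | {s3} | {s6,s11} | {s9} — 5 equivalence classes.

5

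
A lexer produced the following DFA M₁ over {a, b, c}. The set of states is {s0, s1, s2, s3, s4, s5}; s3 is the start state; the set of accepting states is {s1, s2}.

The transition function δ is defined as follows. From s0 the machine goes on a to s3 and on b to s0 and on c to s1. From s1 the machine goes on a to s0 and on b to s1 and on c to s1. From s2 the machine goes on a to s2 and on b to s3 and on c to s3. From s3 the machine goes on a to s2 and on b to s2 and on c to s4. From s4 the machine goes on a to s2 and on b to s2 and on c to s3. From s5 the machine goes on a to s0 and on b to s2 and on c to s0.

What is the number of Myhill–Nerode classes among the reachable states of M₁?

Reachable states from the start: {s2,s3,s4}. Unreachable: {s0,s1,s5} — drop them.
P0 = {s2} | {s3,s4}.
The partition is now stable with 2 blocks: {s2} | {s3,s4}.

2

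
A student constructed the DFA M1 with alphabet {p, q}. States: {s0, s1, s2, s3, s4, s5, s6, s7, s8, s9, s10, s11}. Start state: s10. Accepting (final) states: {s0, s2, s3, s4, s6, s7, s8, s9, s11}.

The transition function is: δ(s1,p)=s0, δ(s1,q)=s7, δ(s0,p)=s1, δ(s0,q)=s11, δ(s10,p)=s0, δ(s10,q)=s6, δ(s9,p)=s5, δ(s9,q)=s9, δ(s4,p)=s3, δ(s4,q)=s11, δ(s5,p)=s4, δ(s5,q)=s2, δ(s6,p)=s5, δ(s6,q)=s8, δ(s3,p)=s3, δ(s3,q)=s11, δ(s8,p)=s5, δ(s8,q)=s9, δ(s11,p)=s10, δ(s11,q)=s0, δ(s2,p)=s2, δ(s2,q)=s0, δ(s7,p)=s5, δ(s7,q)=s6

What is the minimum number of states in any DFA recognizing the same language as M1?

Every state is reachable, so we keep all 12.
Initial partition by acceptance: {s0,s2,s3,s4,s6,s7,s8,s9,s11} | {s1,s5,s10}.
Split {s0,s2,s3,s4,s6,s7,s8,s9,s11} by δ(·,p) → {s0,s6,s7,s8,s9,s11} and {s2,s3,s4}.
Split {s1,s5,s10} by δ(·,p) → {s1,s10} and {s5}.
On input p, block {s0,s6,s7,s8,s9,s11} splits into {s6,s7,s8,s9} and {s0,s11}.
The partition is now stable with 5 blocks: {s6,s7,s8,s9} | {s1,s10} | {s2,s3,s4} | {s5} | {s0,s11}.

5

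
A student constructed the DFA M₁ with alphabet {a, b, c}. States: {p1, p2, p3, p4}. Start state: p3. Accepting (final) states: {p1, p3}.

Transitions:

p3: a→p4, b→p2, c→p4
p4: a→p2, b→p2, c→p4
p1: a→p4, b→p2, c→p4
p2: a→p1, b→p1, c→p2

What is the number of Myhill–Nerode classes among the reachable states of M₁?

Every state is reachable, so we keep all 4.
P0 = {p1,p3} | {p2,p4}.
Split {p2,p4} by δ(·,a) → {p2} and {p4}.
The partition is now stable with 3 blocks: {p1,p3} | {p2} | {p4}.

3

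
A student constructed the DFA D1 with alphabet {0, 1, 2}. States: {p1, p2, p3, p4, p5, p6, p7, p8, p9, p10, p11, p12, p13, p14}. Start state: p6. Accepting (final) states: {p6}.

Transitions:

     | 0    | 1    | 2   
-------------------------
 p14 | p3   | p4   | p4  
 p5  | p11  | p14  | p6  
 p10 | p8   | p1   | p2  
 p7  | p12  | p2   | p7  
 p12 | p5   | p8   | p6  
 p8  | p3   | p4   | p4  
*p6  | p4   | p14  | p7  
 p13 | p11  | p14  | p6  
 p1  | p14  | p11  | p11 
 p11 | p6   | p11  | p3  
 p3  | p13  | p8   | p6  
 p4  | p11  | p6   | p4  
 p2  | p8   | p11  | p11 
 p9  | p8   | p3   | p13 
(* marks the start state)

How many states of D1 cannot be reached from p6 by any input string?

3

No path from p6 leads to p1, p9, p10; the other 11 states are all reachable.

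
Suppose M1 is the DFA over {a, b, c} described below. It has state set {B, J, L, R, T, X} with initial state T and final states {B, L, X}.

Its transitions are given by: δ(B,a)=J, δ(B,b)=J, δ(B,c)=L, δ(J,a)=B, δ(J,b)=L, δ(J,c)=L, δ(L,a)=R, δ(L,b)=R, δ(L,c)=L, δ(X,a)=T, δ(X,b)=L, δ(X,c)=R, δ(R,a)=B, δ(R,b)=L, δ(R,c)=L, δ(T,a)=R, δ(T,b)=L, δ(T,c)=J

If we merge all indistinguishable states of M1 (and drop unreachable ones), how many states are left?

3

States {X} cannot be reached from the start state, so discard them.
P0 = {B,L} | {J,R,T}.
Split {J,R,T} by δ(·,a) → {J,R} and {T}.
Stable partition: {B,L} | {J,R} | {T} — 3 equivalence classes.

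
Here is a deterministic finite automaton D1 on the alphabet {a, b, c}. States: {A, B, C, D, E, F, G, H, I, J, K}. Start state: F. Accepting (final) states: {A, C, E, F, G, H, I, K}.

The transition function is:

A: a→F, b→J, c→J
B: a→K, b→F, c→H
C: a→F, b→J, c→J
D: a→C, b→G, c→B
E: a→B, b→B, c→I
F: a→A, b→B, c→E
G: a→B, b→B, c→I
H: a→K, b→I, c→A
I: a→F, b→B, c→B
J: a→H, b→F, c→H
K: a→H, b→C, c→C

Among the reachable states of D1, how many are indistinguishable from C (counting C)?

3

States {D,G} cannot be reached from the start state, so discard them.
P0 = {A,C,E,F,H,I,K} | {B,J}.
On input a, block {A,C,E,F,H,I,K} splits into {A,C,F,H,I,K} and {E}.
On input b, block {A,C,F,H,I,K} splits into {A,C,F,I} and {H,K}.
Split {A,C,F,I} by δ(·,c) → {A,C,I} and {F}.
The partition is now stable with 5 blocks: {A,C,I} | {B,J} | {E} | {H,K} | {F}.
State C belongs to the block {A,C,I}, which has 3 states.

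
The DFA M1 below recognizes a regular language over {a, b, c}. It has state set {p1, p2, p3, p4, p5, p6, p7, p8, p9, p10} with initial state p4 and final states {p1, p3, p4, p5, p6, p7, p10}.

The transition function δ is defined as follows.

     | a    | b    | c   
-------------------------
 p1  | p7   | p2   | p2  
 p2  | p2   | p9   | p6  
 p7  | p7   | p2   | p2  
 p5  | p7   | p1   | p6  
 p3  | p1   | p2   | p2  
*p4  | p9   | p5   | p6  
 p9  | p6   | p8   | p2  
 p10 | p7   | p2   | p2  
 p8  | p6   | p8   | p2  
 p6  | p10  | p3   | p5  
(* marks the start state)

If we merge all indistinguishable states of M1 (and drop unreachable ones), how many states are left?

Every state is reachable, so we keep all 10.
P0 = {p1,p3,p4,p5,p6,p7,p10} | {p2,p8,p9}.
Split {p1,p3,p4,p5,p6,p7,p10} by δ(·,a) → {p1,p3,p5,p6,p7,p10} and {p4}.
On input b, block {p1,p3,p5,p6,p7,p10} splits into {p1,p3,p7,p10} and {p5,p6}.
Split {p2,p8,p9} by δ(·,a) → {p8,p9} and {p2}.
No further refinement is possible. Final partition (5 blocks): {p1,p3,p7,p10} | {p8,p9} | {p4} | {p5,p6} | {p2}.

5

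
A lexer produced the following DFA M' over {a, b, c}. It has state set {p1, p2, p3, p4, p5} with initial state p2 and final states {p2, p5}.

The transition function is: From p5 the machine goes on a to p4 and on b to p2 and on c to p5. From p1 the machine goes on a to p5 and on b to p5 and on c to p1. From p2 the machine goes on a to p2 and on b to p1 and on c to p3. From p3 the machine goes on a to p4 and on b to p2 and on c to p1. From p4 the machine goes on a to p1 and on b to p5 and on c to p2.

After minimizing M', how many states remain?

All states are reachable from the start state.
Initial partition by acceptance: {p2,p5} | {p1,p3,p4}.
Split {p2,p5} by δ(·,a) → {p2} and {p5}.
Refine {p1,p3,p4} on symbol a: members go to different blocks, giving {p3,p4} and {p1}.
Split {p3,p4} by δ(·,a) → {p3} and {p4}.
Stable partition: {p2} | {p3} | {p5} | {p1} | {p4} — 5 equivalence classes.

5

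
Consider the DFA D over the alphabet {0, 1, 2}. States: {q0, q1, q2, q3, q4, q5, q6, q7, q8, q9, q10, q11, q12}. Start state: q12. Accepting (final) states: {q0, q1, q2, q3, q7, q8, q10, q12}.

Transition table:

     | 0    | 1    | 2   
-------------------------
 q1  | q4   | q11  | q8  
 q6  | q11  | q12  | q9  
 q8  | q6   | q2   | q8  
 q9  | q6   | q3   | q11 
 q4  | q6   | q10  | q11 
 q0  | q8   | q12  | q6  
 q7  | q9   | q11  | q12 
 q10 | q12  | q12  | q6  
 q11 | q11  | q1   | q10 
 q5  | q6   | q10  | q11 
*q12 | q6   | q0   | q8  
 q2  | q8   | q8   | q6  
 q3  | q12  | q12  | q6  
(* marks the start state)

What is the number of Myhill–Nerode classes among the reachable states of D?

6

First remove the unreachable states {q5,q7}; 11 states remain.
Start with accepting vs non-accepting: {q0,q1,q2,q3,q8,q10,q12} | {q4,q6,q9,q11}.
Split {q0,q1,q2,q3,q8,q10,q12} by δ(·,0) → {q0,q2,q3,q10} and {q1,q8,q12}.
On input 1, block {q4,q6,q9,q11} splits into {q4,q9} and {q6,q11}.
On input 0, block {q1,q8,q12} splits into {q8,q12} and {q1}.
Split {q6,q11} by δ(·,1) → {q6} and {q11}.
The partition is now stable with 6 blocks: {q0,q2,q3,q10} | {q4,q9} | {q8,q12} | {q6} | {q1} | {q11}.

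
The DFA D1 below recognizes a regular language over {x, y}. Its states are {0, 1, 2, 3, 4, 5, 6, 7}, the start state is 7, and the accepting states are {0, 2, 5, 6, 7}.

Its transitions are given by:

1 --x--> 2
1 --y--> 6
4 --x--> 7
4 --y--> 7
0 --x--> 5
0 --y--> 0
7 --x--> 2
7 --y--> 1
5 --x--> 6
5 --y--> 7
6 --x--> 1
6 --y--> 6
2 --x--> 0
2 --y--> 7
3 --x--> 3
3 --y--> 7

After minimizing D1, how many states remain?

Reachable states from the start: {0,1,2,5,6,7}. Unreachable: {3,4} — drop them.
P0 = {0,2,5,6,7} | {1}.
Split {0,2,5,6,7} by δ(·,x) → {0,2,5,7} and {6}.
Split {0,2,5,7} by δ(·,x) → {0,2,7} and {5}.
On input x, block {0,2,7} splits into {2,7} and {0}.
Refine {2,7} on symbol x: members go to different blocks, giving {2} and {7}.
No further refinement is possible. Final partition (6 blocks): {2} | {1} | {6} | {5} | {0} | {7}.

6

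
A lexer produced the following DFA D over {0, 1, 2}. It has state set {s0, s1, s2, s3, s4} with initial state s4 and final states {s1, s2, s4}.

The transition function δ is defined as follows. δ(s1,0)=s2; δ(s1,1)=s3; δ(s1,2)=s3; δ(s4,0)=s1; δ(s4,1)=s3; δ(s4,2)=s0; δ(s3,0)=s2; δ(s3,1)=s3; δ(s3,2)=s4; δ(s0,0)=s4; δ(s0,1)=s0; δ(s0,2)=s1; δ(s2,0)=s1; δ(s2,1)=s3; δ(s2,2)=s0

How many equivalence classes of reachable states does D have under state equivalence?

2

All states are reachable from the start state.
Initial partition by acceptance: {s1,s2,s4} | {s0,s3}.
No further refinement is possible. Final partition (2 blocks): {s1,s2,s4} | {s0,s3}.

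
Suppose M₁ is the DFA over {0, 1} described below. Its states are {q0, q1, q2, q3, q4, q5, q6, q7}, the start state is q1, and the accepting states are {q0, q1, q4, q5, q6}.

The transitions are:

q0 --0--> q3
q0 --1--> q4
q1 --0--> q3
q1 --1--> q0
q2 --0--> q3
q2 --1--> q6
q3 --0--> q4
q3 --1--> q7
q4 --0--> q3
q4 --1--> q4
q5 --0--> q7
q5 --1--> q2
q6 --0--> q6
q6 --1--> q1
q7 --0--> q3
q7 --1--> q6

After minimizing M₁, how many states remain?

Reachable states from the start: {q0,q1,q3,q4,q6,q7}. Unreachable: {q2,q5} — drop them.
P0 = {q0,q1,q4,q6} | {q3,q7}.
Split {q0,q1,q4,q6} by δ(·,0) → {q0,q1,q4} and {q6}.
On input 0, block {q3,q7} splits into {q3} and {q7}.
The partition is now stable with 4 blocks: {q0,q1,q4} | {q3} | {q6} | {q7}.

4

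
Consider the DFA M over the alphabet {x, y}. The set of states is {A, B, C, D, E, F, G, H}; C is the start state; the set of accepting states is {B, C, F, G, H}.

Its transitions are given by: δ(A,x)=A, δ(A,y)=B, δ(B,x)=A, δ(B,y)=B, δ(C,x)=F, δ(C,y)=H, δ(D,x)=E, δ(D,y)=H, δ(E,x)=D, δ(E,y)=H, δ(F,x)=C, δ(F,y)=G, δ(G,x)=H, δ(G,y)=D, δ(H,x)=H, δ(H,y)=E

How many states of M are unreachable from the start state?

BFS from C reaches {C, D, E, F, G, H}; the 2 state(s) A, B are never visited.

2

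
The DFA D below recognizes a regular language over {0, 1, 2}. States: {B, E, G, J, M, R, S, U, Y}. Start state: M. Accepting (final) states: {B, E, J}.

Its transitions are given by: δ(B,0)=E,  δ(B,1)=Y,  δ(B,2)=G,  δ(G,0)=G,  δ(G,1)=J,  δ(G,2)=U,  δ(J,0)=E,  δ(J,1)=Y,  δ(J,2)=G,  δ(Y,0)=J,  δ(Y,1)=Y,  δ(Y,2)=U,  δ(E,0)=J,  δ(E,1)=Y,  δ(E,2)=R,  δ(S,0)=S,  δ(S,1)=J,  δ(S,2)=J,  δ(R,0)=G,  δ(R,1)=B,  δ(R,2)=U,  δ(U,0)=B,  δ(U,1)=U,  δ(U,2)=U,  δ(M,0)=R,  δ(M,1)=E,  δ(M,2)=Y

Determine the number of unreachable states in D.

1

BFS from M reaches {B, E, G, J, M, R, U, Y}; the 1 state(s) S are never visited.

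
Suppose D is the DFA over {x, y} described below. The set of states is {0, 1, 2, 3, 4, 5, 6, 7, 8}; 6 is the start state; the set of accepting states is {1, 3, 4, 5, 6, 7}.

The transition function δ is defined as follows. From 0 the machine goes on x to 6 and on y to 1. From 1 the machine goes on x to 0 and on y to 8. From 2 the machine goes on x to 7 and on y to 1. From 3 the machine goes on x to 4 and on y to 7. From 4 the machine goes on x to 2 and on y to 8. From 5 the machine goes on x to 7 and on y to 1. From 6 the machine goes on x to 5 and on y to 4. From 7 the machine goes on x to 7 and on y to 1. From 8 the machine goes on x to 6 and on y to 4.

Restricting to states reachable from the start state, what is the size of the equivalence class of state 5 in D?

3

Reachable states from the start: {0,1,2,4,5,6,7,8}. Unreachable: {3} — drop them.
Initial partition by acceptance: {1,4,5,6,7} | {0,2,8}.
On input x, block {1,4,5,6,7} splits into {5,6,7} and {1,4}.
No further refinement is possible. Final partition (3 blocks): {5,6,7} | {0,2,8} | {1,4}.
State 5 belongs to the block {5,6,7}, which has 3 states.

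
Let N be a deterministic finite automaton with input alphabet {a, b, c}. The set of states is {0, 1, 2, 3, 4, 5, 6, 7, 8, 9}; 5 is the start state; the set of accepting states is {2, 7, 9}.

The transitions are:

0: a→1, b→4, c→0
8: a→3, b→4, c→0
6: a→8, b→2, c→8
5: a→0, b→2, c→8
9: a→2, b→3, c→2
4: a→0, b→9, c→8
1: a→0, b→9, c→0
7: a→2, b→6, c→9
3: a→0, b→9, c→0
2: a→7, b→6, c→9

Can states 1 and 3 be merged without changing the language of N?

Yes

Every state is reachable, so we keep all 10.
Initial partition by acceptance: {2,7,9} | {0,1,3,4,5,6,8}.
On input b, block {0,1,3,4,5,6,8} splits into {1,3,4,5,6} and {0,8}.
No further refinement is possible. Final partition (3 blocks): {2,7,9} | {1,3,4,5,6} | {0,8}.
1 and 3 lie in the same block of the stable partition, so they are equivalent — no string distinguishes them.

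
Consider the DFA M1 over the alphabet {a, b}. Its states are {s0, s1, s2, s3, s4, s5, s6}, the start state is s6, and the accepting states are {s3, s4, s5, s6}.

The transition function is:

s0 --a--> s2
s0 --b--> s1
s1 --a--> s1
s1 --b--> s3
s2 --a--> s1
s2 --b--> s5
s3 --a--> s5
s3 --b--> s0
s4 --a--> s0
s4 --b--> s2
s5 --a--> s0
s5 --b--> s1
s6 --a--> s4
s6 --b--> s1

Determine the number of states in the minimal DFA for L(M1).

All states are reachable from the start state.
P0 = {s3,s4,s5,s6} | {s0,s1,s2}.
On input a, block {s3,s4,s5,s6} splits into {s3,s6} and {s4,s5}.
On input b, block {s0,s1,s2} splits into {s0} and {s1} and {s2}.
Refine {s3,s6} on symbol b: members go to different blocks, giving {s3} and {s6}.
Split {s4,s5} by δ(·,b) → {s4} and {s5}.
No further refinement is possible. Final partition (7 blocks): {s3} | {s0} | {s4} | {s1} | {s2} | {s6} | {s5}.

7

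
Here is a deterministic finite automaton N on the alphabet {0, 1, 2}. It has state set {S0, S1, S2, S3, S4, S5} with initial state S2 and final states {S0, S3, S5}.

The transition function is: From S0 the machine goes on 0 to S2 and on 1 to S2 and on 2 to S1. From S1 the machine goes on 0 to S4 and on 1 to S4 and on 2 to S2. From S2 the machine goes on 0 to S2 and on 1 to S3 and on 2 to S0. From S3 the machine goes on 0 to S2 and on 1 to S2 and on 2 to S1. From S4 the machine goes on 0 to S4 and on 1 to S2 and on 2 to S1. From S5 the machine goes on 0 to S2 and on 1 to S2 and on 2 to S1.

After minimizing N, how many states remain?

States {S5} cannot be reached from the start state, so discard them.
P0 = {S0,S3} | {S1,S2,S4}.
On input 1, block {S1,S2,S4} splits into {S1,S4} and {S2}.
Refine {S1,S4} on symbol 1: members go to different blocks, giving {S1} and {S4}.
The partition is now stable with 4 blocks: {S0,S3} | {S1} | {S2} | {S4}.

4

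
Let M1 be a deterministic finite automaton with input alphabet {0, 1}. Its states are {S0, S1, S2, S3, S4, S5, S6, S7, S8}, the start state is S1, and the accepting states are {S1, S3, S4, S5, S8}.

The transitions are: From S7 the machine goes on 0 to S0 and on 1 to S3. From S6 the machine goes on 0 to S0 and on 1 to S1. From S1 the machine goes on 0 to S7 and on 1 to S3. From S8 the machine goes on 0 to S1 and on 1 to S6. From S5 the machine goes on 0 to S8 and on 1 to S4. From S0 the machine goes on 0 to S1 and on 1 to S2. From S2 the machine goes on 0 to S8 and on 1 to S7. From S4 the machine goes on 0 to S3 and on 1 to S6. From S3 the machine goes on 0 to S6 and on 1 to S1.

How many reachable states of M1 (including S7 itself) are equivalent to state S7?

2

States {S4,S5} cannot be reached from the start state, so discard them.
Initial partition by acceptance: {S1,S3,S8} | {S0,S2,S6,S7}.
Split {S1,S3,S8} by δ(·,0) → {S1,S3} and {S8}.
On input 0, block {S0,S2,S6,S7} splits into {S6,S7} and {S0} and {S2}.
No further refinement is possible. Final partition (5 blocks): {S1,S3} | {S6,S7} | {S8} | {S0} | {S2}.
State S7 belongs to the block {S6,S7}, which has 2 states.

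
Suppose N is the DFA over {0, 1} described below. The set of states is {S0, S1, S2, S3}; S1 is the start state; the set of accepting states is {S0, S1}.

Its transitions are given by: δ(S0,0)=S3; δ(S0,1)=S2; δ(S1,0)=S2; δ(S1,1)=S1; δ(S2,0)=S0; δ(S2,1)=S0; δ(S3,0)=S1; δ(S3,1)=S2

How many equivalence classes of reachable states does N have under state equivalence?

4

Start with accepting vs non-accepting: {S0,S1} | {S2,S3}.
On input 1, block {S0,S1} splits into {S0} and {S1}.
Refine {S2,S3} on symbol 0: members go to different blocks, giving {S2} and {S3}.
Stable partition: {S0} | {S2} | {S1} | {S3} — 4 equivalence classes.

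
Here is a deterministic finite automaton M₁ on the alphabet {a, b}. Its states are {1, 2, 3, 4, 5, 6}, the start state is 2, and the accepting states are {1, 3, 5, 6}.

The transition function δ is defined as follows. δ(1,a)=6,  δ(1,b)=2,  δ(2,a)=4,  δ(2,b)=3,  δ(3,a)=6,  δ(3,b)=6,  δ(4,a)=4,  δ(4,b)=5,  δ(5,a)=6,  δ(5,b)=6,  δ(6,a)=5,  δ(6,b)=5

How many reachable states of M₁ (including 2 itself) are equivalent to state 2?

2

Reachable states from the start: {2,3,4,5,6}. Unreachable: {1} — drop them.
Start with accepting vs non-accepting: {3,5,6} | {2,4}.
Stable partition: {3,5,6} | {2,4} — 2 equivalence classes.
State 2 belongs to the block {2,4}, which has 2 states.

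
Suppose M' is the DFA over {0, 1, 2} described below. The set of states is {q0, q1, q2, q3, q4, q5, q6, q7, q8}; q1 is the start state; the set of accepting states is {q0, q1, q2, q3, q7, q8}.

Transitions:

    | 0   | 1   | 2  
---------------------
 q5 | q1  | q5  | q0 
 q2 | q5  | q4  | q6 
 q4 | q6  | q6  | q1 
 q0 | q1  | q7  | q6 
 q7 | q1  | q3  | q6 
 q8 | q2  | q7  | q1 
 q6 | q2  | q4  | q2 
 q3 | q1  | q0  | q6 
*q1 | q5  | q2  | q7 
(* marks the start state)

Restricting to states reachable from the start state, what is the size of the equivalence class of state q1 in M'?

First remove the unreachable states {q8}; 8 states remain.
Start with accepting vs non-accepting: {q0,q1,q2,q3,q7} | {q4,q5,q6}.
On input 0, block {q0,q1,q2,q3,q7} splits into {q0,q3,q7} and {q1,q2}.
Refine {q4,q5,q6} on symbol 0: members go to different blocks, giving {q5,q6} and {q4}.
Refine {q5,q6} on symbol 1: members go to different blocks, giving {q5} and {q6}.
Refine {q1,q2} on symbol 1: members go to different blocks, giving {q1} and {q2}.
Stable partition: {q0,q3,q7} | {q5} | {q1} | {q4} | {q6} | {q2} — 6 equivalence classes.
State q1 belongs to the block {q1}, which has 1 states.

1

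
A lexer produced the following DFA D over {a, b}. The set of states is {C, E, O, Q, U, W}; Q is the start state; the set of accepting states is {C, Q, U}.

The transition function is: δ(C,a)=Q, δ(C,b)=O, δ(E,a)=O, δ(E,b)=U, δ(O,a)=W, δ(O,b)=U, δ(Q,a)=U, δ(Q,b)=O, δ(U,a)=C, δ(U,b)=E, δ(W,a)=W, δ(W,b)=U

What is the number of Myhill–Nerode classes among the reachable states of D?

2

All states are reachable from the start state.
Initial partition by acceptance: {C,Q,U} | {E,O,W}.
The partition is now stable with 2 blocks: {C,Q,U} | {E,O,W}.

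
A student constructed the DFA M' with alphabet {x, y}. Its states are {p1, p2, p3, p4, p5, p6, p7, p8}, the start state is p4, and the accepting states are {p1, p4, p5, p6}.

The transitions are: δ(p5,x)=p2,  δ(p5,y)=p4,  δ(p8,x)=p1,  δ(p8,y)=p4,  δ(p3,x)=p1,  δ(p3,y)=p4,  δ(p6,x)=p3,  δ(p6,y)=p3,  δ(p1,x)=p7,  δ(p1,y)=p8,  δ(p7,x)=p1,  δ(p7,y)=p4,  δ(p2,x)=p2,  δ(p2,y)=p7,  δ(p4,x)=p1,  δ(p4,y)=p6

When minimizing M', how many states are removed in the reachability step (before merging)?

2

Starting at p4 and following transitions, the reachable set is {p1, p3, p4, p6, p7, p8}. That leaves p2, p5 unreachable — 2 in total.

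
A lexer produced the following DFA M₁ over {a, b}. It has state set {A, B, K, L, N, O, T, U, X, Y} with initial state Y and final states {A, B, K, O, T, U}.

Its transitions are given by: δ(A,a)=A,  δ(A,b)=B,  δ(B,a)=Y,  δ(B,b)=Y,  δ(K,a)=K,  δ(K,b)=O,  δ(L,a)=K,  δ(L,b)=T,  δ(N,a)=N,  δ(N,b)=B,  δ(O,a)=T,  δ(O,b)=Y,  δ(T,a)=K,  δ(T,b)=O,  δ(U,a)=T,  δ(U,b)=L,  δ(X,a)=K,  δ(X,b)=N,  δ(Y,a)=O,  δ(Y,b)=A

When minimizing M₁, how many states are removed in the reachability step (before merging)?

Starting at Y and following transitions, the reachable set is {A, B, K, O, T, Y}. That leaves L, N, U, X unreachable — 4 in total.

4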